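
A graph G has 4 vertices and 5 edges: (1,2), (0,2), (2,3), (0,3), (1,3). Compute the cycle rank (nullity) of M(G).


Cycle rank (nullity) = |E| - r(M) = |E| - (|V| - c).
|E| = 5, |V| = 4, c = 1.
Nullity = 5 - (4 - 1) = 5 - 3 = 2.

2


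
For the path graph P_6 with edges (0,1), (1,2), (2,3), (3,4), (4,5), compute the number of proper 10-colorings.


P(P_6, k) = k * (k-1)^(5).
P(10) = 10 * 9^5 = 10 * 59049 = 590490.

590490


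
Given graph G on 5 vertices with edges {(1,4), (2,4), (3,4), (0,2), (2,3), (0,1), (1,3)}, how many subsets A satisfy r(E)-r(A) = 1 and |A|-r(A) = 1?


R(x,y) = sum over A in 2^E of x^(r(E)-r(A)) * y^(|A|-r(A)).
G has 5 vertices, 7 edges. r(E) = 4.
Enumerate all 2^7 = 128 subsets.
Count subsets with r(E)-r(A)=1 and |A|-r(A)=1: 11.

11


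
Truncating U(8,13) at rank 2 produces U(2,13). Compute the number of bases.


Truncating U(8,13) to rank 2 gives U(2,13).
Bases of U(2,13) are all 2-element subsets of 13 elements.
Number of bases = C(13,2) = 13! / (2! * 11!) = 78.

78


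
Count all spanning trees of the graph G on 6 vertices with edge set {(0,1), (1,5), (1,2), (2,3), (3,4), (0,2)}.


By Kirchhoff's matrix tree theorem, the number of spanning trees equals
the determinant of any cofactor of the Laplacian matrix L.
G has 6 vertices and 6 edges.
Computing the (5 x 5) cofactor determinant gives 3.

3


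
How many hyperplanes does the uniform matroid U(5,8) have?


Hyperplanes of U(5,8) are flats of rank 4.
In a uniform matroid, these are exactly the (4)-element subsets.
Count = C(8,4) = 8! / (4! * 4!) = 70.

70


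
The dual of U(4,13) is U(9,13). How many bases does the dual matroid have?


The dual of U(r,n) is U(n-r, n) = U(9,13).
Bases of U(9,13) are all (9)-element subsets.
|B(M*)| = C(13,9) = 715.

715


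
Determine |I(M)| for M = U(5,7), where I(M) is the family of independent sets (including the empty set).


Independent sets of U(5,7) are all subsets of size <= 5.
Count = (7 choose 0) + (7 choose 1) + (7 choose 2) + (7 choose 3) + (7 choose 4) + (7 choose 5)
     = 1 + 7 + 21 + 35 + 35 + 21
     = 120.

120


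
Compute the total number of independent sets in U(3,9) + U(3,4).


For a direct sum, |I(M1+M2)| = |I(M1)| * |I(M2)|.
|I(U(3,9))| = sum C(9,k) for k=0..3 = 130.
|I(U(3,4))| = sum C(4,k) for k=0..3 = 15.
Total = 130 * 15 = 1950.

1950


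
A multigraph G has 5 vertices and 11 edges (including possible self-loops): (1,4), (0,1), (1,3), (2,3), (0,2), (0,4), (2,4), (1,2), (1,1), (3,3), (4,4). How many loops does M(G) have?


In a graphic matroid, a loop is a self-loop edge (u,u) with rank 0.
Examining all 11 edges for self-loops...
Self-loops found: (1,1), (3,3), (4,4)
Number of loops = 3.

3


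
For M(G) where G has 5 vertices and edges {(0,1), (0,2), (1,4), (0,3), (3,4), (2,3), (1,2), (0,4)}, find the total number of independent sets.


An independent set in a graphic matroid is an acyclic edge subset.
G has 5 vertices and 8 edges.
Enumerate all 2^8 = 256 subsets, checking for acyclicity.
Total independent sets = 134.

134


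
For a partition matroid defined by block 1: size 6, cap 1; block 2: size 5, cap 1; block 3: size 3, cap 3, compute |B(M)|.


A basis picks exactly ci elements from block i.
Number of bases = product of C(|Si|, ci).
= C(6,1) * C(5,1) * C(3,3)
= 6 * 5 * 1
= 30.

30


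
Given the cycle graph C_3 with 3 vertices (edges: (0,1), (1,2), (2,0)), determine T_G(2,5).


T(C_3; x,y) = x + x^2 + ... + x^(2) + y.
T(2,5) = 2^1 + 2^2 + 5
= 2 + 4 + 5
= 11.

11


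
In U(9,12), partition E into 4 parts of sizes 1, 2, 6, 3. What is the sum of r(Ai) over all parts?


r(Ai) = min(|Ai|, 9) for each part.
Sum = min(1,9) + min(2,9) + min(6,9) + min(3,9)
    = 1 + 2 + 6 + 3
    = 12.

12


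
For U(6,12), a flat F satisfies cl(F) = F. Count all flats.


Flats of U(6,12): every subset of size < 6 is a flat, plus E itself.
Count = (12 choose 0) + (12 choose 1) + (12 choose 2) + (12 choose 3) + (12 choose 4) + (12 choose 5) + 1
     = 1 + 12 + 66 + 220 + 495 + 792 + 1
     = 1587.

1587


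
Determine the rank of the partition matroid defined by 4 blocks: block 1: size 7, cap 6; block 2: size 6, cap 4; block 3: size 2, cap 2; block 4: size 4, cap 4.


Rank of a partition matroid = sum of min(|Si|, ci) for each block.
= min(7,6) + min(6,4) + min(2,2) + min(4,4)
= 6 + 4 + 2 + 4
= 16.

16


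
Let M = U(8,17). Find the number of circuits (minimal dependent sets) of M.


In U(8,17), circuits are the (9)-element subsets.
Any set of 9 elements is dependent, and removing any one element gives
an independent set of size 8, so it is a minimal dependent set.
Number of circuits = C(17,9) = 17! / (9! * 8!) = 24310.

24310


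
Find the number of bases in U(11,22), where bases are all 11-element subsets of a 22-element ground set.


Bases of U(11,22) are all 11-element subsets of the 22-element ground set.
Number of bases = C(22,11).
C(22,11) = 22! / (11! * 11!) = 705432.

705432


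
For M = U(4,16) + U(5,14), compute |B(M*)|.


(M1+M2)* = M1* + M2*.
M1* = U(12,16), bases: C(16,12) = 1820.
M2* = U(9,14), bases: C(14,9) = 2002.
|B(M*)| = 1820 * 2002 = 3643640.

3643640


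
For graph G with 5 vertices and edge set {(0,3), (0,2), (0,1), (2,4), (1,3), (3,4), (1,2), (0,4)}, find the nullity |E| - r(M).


Cycle rank (nullity) = |E| - r(M) = |E| - (|V| - c).
|E| = 8, |V| = 5, c = 1.
Nullity = 8 - (5 - 1) = 8 - 4 = 4.

4


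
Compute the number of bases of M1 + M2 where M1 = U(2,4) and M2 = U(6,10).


Bases of a direct sum M1 + M2: |B| = |B(M1)| * |B(M2)|.
|B(U(2,4))| = C(4,2) = 6.
|B(U(6,10))| = C(10,6) = 210.
Total bases = 6 * 210 = 1260.

1260


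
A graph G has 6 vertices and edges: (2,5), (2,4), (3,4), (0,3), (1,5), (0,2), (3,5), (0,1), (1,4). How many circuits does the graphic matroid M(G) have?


A circuit in a graphic matroid = edge set of a simple cycle.
G has 6 vertices and 9 edges.
Enumerating all minimal edge subsets forming cycles...
Total circuits found: 15.

15


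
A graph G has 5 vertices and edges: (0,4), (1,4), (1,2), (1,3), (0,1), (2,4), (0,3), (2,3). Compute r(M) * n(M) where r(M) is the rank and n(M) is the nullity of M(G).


r(M) = |V| - c = 5 - 1 = 4.
nullity = |E| - r(M) = 8 - 4 = 4.
Product = 4 * 4 = 16.

16


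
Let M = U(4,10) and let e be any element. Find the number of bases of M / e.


Contracting e from U(4,10) gives U(3,9).
Bases of U(3,9) = C(9,3) = 9! / (3! * 6!) = 84.

84


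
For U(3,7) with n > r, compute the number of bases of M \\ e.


Deleting e from U(3,7) gives U(3,6) since n > r.
Bases of U(3,6) = (6 choose 3) = 20.

20


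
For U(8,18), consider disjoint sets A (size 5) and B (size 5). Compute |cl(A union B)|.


|A union B| = 5 + 5 = 10 (disjoint).
In U(8,18), cl(S) = S if |S| < 8, else cl(S) = E.
Since 10 >= 8, cl(A union B) = E.
|cl(A union B)| = 18.

18


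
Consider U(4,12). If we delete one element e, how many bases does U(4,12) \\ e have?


Deleting e from U(4,12) gives U(4,11) since n > r.
Bases of U(4,11) = C(11,4) = 11! / (4! * 7!) = 330.

330


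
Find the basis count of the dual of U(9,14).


The dual of U(r,n) is U(n-r, n) = U(5,14).
Bases of U(5,14) are all (5)-element subsets.
|B(M*)| = (14 choose 5) = 2002.

2002


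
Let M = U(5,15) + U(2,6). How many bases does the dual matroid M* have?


(M1+M2)* = M1* + M2*.
M1* = U(10,15), bases: C(15,10) = 3003.
M2* = U(4,6), bases: C(6,4) = 15.
|B(M*)| = 3003 * 15 = 45045.

45045


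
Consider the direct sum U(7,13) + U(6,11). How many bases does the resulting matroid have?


Bases of a direct sum M1 + M2: |B| = |B(M1)| * |B(M2)|.
|B(U(7,13))| = C(13,7) = 1716.
|B(U(6,11))| = C(11,6) = 462.
Total bases = 1716 * 462 = 792792.

792792


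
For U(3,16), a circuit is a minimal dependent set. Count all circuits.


In U(3,16), circuits are the (4)-element subsets.
Any set of 4 elements is dependent, and removing any one element gives
an independent set of size 3, so it is a minimal dependent set.
Number of circuits = C(16,4) = (16 * 15 * 14 * 13) / (1 * 2 * 3 * 4) = 1820.

1820


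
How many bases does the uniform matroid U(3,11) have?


Bases of U(3,11) are all 3-element subsets of the 11-element ground set.
Number of bases = C(11,3).
C(11,3) = (11 * 10 * 9) / (1 * 2 * 3) = 165.

165


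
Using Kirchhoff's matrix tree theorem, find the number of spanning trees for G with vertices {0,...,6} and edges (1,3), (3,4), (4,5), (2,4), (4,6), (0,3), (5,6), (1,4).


By Kirchhoff's matrix tree theorem, the number of spanning trees equals
the determinant of any cofactor of the Laplacian matrix L.
G has 7 vertices and 8 edges.
Computing the (6 x 6) cofactor determinant gives 9.

9


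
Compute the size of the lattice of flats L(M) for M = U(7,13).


Flats of U(7,13): every subset of size < 7 is a flat, plus E itself.
Count = C(13,0) + C(13,1) + C(13,2) + C(13,3) + C(13,4) + C(13,5) + C(13,6) + 1
     = 1 + 13 + 78 + 286 + 715 + 1287 + 1716 + 1
     = 4097.

4097


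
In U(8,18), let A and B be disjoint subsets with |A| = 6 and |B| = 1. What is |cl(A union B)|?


|A union B| = 6 + 1 = 7 (disjoint).
In U(8,18), cl(S) = S if |S| < 8, else cl(S) = E.
Since 7 < 8, cl(A union B) = A union B.
|cl(A union B)| = 7.

7


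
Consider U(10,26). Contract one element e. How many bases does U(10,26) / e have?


Contracting e from U(10,26) gives U(9,25).
Bases of U(9,25) = C(25,9) = 25! / (9! * 16!) = 2042975.

2042975


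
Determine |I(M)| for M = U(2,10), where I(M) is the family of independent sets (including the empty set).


Independent sets of U(2,10) are all subsets of size <= 2.
Count = (10 choose 0) + (10 choose 1) + (10 choose 2)
     = 1 + 10 + 45
     = 56.

56


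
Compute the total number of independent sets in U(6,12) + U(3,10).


For a direct sum, |I(M1+M2)| = |I(M1)| * |I(M2)|.
|I(U(6,12))| = sum C(12,k) for k=0..6 = 2510.
|I(U(3,10))| = sum C(10,k) for k=0..3 = 176.
Total = 2510 * 176 = 441760.

441760


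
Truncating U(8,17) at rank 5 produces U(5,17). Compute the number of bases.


Truncating U(8,17) to rank 5 gives U(5,17).
Bases of U(5,17) are all 5-element subsets of 17 elements.
Number of bases = C(17,5) = 6188.

6188


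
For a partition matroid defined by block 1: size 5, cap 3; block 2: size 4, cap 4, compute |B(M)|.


A basis picks exactly ci elements from block i.
Number of bases = product of C(|Si|, ci).
= C(5,3) * C(4,4)
= 10 * 1
= 10.

10


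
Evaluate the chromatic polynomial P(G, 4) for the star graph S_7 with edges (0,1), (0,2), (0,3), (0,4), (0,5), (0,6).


P(tree, k) = k * (k-1)^(6) for any tree on 7 vertices.
P(4) = 4 * 3^6 = 4 * 729 = 2916.

2916


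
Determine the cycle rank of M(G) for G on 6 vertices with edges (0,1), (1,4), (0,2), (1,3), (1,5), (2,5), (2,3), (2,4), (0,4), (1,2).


Cycle rank (nullity) = |E| - r(M) = |E| - (|V| - c).
|E| = 10, |V| = 6, c = 1.
Nullity = 10 - (6 - 1) = 10 - 5 = 5.

5


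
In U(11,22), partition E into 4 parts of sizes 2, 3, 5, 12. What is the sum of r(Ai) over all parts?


r(Ai) = min(|Ai|, 11) for each part.
Sum = min(2,11) + min(3,11) + min(5,11) + min(12,11)
    = 2 + 3 + 5 + 11
    = 21.

21


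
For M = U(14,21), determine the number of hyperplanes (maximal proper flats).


Hyperplanes of U(14,21) are flats of rank 13.
In a uniform matroid, these are exactly the (13)-element subsets.
Count = (21 choose 13) = 203490.

203490


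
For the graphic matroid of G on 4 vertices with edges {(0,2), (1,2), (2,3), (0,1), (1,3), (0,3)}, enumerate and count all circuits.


A circuit in a graphic matroid = edge set of a simple cycle.
G has 4 vertices and 6 edges.
Enumerating all minimal edge subsets forming cycles...
Total circuits found: 7.

7


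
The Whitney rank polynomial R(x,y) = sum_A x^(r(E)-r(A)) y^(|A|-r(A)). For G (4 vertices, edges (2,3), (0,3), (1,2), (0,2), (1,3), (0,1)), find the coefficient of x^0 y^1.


R(x,y) = sum over A in 2^E of x^(r(E)-r(A)) * y^(|A|-r(A)).
G has 4 vertices, 6 edges. r(E) = 3.
Enumerate all 2^6 = 64 subsets.
Count subsets with r(E)-r(A)=0 and |A|-r(A)=1: 15.

15


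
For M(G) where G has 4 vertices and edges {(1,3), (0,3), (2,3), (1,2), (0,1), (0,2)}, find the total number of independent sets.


An independent set in a graphic matroid is an acyclic edge subset.
G has 4 vertices and 6 edges.
Enumerate all 2^6 = 64 subsets, checking for acyclicity.
Total independent sets = 38.

38


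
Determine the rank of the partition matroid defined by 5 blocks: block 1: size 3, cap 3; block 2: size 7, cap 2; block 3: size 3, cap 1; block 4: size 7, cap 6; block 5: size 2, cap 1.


Rank of a partition matroid = sum of min(|Si|, ci) for each block.
= min(3,3) + min(7,2) + min(3,1) + min(7,6) + min(2,1)
= 3 + 2 + 1 + 6 + 1
= 13.

13


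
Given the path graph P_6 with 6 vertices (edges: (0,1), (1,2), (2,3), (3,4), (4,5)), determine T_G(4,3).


A path on 6 vertices is a tree with 5 edges.
T(x,y) = x^(5) for any tree.
T(4,3) = 4^5 = 1024.

1024


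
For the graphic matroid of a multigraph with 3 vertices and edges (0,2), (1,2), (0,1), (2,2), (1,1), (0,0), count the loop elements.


In a graphic matroid, a loop is a self-loop edge (u,u) with rank 0.
Examining all 6 edges for self-loops...
Self-loops found: (2,2), (1,1), (0,0)
Number of loops = 3.

3


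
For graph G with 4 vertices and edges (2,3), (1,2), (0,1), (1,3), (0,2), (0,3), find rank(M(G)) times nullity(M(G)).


r(M) = |V| - c = 4 - 1 = 3.
nullity = |E| - r(M) = 6 - 3 = 3.
Product = 3 * 3 = 9.

9


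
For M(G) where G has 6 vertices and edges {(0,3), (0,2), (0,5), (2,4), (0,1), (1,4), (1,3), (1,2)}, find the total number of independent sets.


An independent set in a graphic matroid is an acyclic edge subset.
G has 6 vertices and 8 edges.
Enumerate all 2^8 = 256 subsets, checking for acyclicity.
Total independent sets = 164.

164


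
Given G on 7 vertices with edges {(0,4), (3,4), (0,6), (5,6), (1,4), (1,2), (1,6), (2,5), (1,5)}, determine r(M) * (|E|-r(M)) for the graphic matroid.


r(M) = |V| - c = 7 - 1 = 6.
nullity = |E| - r(M) = 9 - 6 = 3.
Product = 6 * 3 = 18.

18


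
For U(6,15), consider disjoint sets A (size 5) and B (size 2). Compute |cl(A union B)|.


|A union B| = 5 + 2 = 7 (disjoint).
In U(6,15), cl(S) = S if |S| < 6, else cl(S) = E.
Since 7 >= 6, cl(A union B) = E.
|cl(A union B)| = 15.

15


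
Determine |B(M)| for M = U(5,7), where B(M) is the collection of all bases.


Bases of U(5,7) are all 5-element subsets of the 7-element ground set.
Number of bases = C(7,5).
C(7,5) = 7! / (5! * 2!) = 21.

21


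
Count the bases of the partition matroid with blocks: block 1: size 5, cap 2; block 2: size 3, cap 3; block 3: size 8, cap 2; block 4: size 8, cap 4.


A basis picks exactly ci elements from block i.
Number of bases = product of C(|Si|, ci).
= C(5,2) * C(3,3) * C(8,2) * C(8,4)
= 10 * 1 * 28 * 70
= 19600.

19600


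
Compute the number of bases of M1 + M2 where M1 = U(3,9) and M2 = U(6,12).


Bases of a direct sum M1 + M2: |B| = |B(M1)| * |B(M2)|.
|B(U(3,9))| = C(9,3) = 84.
|B(U(6,12))| = C(12,6) = 924.
Total bases = 84 * 924 = 77616.

77616


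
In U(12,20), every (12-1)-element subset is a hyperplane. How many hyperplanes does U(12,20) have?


Hyperplanes of U(12,20) are flats of rank 11.
In a uniform matroid, these are exactly the (11)-element subsets.
Count = C(20,11) = 167960.

167960


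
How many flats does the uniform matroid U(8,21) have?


Flats of U(8,21): every subset of size < 8 is a flat, plus E itself.
Count = C(21,0) + C(21,1) + C(21,2) + C(21,3) + C(21,4) + C(21,5) + C(21,6) + C(21,7) + 1
     = 1 + 21 + 210 + 1330 + 5985 + 20349 + 54264 + 116280 + 1
     = 198441.

198441


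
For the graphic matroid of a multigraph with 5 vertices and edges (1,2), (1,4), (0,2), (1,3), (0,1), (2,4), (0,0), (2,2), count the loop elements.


In a graphic matroid, a loop is a self-loop edge (u,u) with rank 0.
Examining all 8 edges for self-loops...
Self-loops found: (0,0), (2,2)
Number of loops = 2.

2


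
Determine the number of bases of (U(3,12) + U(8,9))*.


(M1+M2)* = M1* + M2*.
M1* = U(9,12), bases: C(12,9) = 220.
M2* = U(1,9), bases: C(9,1) = 9.
|B(M*)| = 220 * 9 = 1980.

1980


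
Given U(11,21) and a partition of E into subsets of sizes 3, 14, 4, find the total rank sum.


r(Ai) = min(|Ai|, 11) for each part.
Sum = min(3,11) + min(14,11) + min(4,11)
    = 3 + 11 + 4
    = 18.

18


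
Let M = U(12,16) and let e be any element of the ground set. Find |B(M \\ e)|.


Deleting e from U(12,16) gives U(12,15) since n > r.
Bases of U(12,15) = (15 choose 12) = 455.

455


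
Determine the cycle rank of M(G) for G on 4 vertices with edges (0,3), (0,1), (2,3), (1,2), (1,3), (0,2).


Cycle rank (nullity) = |E| - r(M) = |E| - (|V| - c).
|E| = 6, |V| = 4, c = 1.
Nullity = 6 - (4 - 1) = 6 - 3 = 3.

3


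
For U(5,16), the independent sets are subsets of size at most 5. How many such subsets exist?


Independent sets of U(5,16) are all subsets of size <= 5.
Count = C(16,0) + C(16,1) + C(16,2) + C(16,3) + C(16,4) + C(16,5)
     = 1 + 16 + 120 + 560 + 1820 + 4368
     = 6885.

6885


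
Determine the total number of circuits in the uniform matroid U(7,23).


In U(7,23), circuits are the (8)-element subsets.
Any set of 8 elements is dependent, and removing any one element gives
an independent set of size 7, so it is a minimal dependent set.
Number of circuits = (23 choose 8) = 490314.

490314


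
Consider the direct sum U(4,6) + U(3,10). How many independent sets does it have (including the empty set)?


For a direct sum, |I(M1+M2)| = |I(M1)| * |I(M2)|.
|I(U(4,6))| = sum C(6,k) for k=0..4 = 57.
|I(U(3,10))| = sum C(10,k) for k=0..3 = 176.
Total = 57 * 176 = 10032.

10032


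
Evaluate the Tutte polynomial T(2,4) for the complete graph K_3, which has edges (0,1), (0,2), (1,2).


T(K_3; x,y) = x^2 + x + y.
T(2,4) = 4 + 2 + 4 = 10.

10


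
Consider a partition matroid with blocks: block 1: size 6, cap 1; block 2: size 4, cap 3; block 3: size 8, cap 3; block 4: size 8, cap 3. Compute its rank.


Rank of a partition matroid = sum of min(|Si|, ci) for each block.
= min(6,1) + min(4,3) + min(8,3) + min(8,3)
= 1 + 3 + 3 + 3
= 10.

10


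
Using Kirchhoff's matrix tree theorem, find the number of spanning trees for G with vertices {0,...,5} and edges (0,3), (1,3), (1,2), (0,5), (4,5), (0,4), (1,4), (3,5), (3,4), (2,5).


By Kirchhoff's matrix tree theorem, the number of spanning trees equals
the determinant of any cofactor of the Laplacian matrix L.
G has 6 vertices and 10 edges.
Computing the (5 x 5) cofactor determinant gives 115.

115


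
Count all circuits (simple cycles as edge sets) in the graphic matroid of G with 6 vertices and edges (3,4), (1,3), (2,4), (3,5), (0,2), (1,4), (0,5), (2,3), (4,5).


A circuit in a graphic matroid = edge set of a simple cycle.
G has 6 vertices and 9 edges.
Enumerating all minimal edge subsets forming cycles...
Total circuits found: 12.

12


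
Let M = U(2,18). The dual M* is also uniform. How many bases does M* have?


The dual of U(r,n) is U(n-r, n) = U(16,18).
Bases of U(16,18) are all (16)-element subsets.
|B(M*)| = C(18,16) = 18! / (16! * 2!) = 153.

153


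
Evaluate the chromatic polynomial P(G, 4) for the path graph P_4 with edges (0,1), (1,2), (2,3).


P(P_4, k) = k * (k-1)^(3).
P(4) = 4 * 3^3 = 4 * 27 = 108.

108


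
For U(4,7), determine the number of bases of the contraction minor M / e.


Contracting e from U(4,7) gives U(3,6).
Bases of U(3,6) = C(6,3) = (6 * 5 * 4) / (1 * 2 * 3) = 20.

20


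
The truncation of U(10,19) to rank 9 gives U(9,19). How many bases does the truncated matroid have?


Truncating U(10,19) to rank 9 gives U(9,19).
Bases of U(9,19) are all 9-element subsets of 19 elements.
Number of bases = (19 choose 9) = 92378.

92378


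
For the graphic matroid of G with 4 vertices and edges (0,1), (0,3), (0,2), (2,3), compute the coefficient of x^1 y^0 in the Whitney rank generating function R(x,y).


R(x,y) = sum over A in 2^E of x^(r(E)-r(A)) * y^(|A|-r(A)).
G has 4 vertices, 4 edges. r(E) = 3.
Enumerate all 2^4 = 16 subsets.
Count subsets with r(E)-r(A)=1 and |A|-r(A)=0: 6.

6


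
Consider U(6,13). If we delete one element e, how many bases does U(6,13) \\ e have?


Deleting e from U(6,13) gives U(6,12) since n > r.
Bases of U(6,12) = (12 choose 6) = 924.

924


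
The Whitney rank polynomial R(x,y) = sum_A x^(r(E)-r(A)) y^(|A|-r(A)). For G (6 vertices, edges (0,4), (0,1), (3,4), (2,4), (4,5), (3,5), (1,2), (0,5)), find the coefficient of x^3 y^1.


R(x,y) = sum over A in 2^E of x^(r(E)-r(A)) * y^(|A|-r(A)).
G has 6 vertices, 8 edges. r(E) = 5.
Enumerate all 2^8 = 256 subsets.
Count subsets with r(E)-r(A)=3 and |A|-r(A)=1: 2.

2


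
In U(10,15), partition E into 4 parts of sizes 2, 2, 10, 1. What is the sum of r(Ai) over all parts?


r(Ai) = min(|Ai|, 10) for each part.
Sum = min(2,10) + min(2,10) + min(10,10) + min(1,10)
    = 2 + 2 + 10 + 1
    = 15.

15


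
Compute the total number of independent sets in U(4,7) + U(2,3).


For a direct sum, |I(M1+M2)| = |I(M1)| * |I(M2)|.
|I(U(4,7))| = sum C(7,k) for k=0..4 = 99.
|I(U(2,3))| = sum C(3,k) for k=0..2 = 7.
Total = 99 * 7 = 693.

693


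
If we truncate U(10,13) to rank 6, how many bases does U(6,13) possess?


Truncating U(10,13) to rank 6 gives U(6,13).
Bases of U(6,13) are all 6-element subsets of 13 elements.
Number of bases = C(13,6) = 1716.

1716


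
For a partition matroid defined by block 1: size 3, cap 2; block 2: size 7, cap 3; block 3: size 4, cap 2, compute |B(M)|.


A basis picks exactly ci elements from block i.
Number of bases = product of C(|Si|, ci).
= C(3,2) * C(7,3) * C(4,2)
= 3 * 35 * 6
= 630.

630


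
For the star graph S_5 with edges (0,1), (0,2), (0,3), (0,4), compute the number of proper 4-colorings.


P(tree, k) = k * (k-1)^(4) for any tree on 5 vertices.
P(4) = 4 * 3^4 = 4 * 81 = 324.

324


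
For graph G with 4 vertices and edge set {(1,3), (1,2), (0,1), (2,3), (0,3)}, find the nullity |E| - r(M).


Cycle rank (nullity) = |E| - r(M) = |E| - (|V| - c).
|E| = 5, |V| = 4, c = 1.
Nullity = 5 - (4 - 1) = 5 - 3 = 2.

2


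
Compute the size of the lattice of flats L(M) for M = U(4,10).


Flats of U(4,10): every subset of size < 4 is a flat, plus E itself.
Count = C(10,0) + C(10,1) + C(10,2) + C(10,3) + 1
     = 1 + 10 + 45 + 120 + 1
     = 177.

177


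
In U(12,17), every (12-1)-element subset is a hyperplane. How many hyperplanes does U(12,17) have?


Hyperplanes of U(12,17) are flats of rank 11.
In a uniform matroid, these are exactly the (11)-element subsets.
Count = C(17,11) = 17! / (11! * 6!) = 12376.

12376


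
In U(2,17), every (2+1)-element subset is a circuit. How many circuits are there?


In U(2,17), circuits are the (3)-element subsets.
Any set of 3 elements is dependent, and removing any one element gives
an independent set of size 2, so it is a minimal dependent set.
Number of circuits = C(17,3) = (17 * 16 * 15) / (1 * 2 * 3) = 680.

680


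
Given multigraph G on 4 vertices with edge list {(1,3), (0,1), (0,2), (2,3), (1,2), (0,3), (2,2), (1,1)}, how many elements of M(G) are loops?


In a graphic matroid, a loop is a self-loop edge (u,u) with rank 0.
Examining all 8 edges for self-loops...
Self-loops found: (2,2), (1,1)
Number of loops = 2.

2


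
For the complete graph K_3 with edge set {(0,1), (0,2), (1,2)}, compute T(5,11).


T(K_3; x,y) = x^2 + x + y.
T(5,11) = 25 + 5 + 11 = 41.

41


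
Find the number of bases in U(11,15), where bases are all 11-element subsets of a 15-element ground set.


Bases of U(11,15) are all 11-element subsets of the 15-element ground set.
Number of bases = C(15,11).
C(15,11) = 15! / (11! * 4!) = 1365.

1365


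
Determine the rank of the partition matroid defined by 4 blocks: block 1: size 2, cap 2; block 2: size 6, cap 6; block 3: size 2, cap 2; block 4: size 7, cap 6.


Rank of a partition matroid = sum of min(|Si|, ci) for each block.
= min(2,2) + min(6,6) + min(2,2) + min(7,6)
= 2 + 6 + 2 + 6
= 16.

16


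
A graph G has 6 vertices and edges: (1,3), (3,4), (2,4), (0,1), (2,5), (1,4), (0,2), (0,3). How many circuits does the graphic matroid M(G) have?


A circuit in a graphic matroid = edge set of a simple cycle.
G has 6 vertices and 8 edges.
Enumerating all minimal edge subsets forming cycles...
Total circuits found: 7.

7


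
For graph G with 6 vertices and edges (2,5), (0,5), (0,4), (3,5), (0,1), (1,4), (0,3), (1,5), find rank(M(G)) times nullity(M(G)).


r(M) = |V| - c = 6 - 1 = 5.
nullity = |E| - r(M) = 8 - 5 = 3.
Product = 5 * 3 = 15.

15


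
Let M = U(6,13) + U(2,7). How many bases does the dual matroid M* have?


(M1+M2)* = M1* + M2*.
M1* = U(7,13), bases: C(13,7) = 1716.
M2* = U(5,7), bases: C(7,5) = 21.
|B(M*)| = 1716 * 21 = 36036.

36036


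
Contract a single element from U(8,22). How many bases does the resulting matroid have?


Contracting e from U(8,22) gives U(7,21).
Bases of U(7,21) = C(21,7) = 116280.

116280


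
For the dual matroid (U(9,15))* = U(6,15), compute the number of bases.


The dual of U(r,n) is U(n-r, n) = U(6,15).
Bases of U(6,15) are all (6)-element subsets.
|B(M*)| = (15 choose 6) = 5005.

5005


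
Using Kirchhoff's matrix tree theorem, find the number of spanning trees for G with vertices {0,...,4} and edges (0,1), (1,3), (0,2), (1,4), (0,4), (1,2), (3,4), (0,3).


By Kirchhoff's matrix tree theorem, the number of spanning trees equals
the determinant of any cofactor of the Laplacian matrix L.
G has 5 vertices and 8 edges.
Computing the (4 x 4) cofactor determinant gives 40.

40


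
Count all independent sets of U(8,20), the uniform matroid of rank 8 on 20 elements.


Independent sets of U(8,20) are all subsets of size <= 8.
Count = C(20,0) + C(20,1) + C(20,2) + C(20,3) + C(20,4) + C(20,5) + C(20,6) + C(20,7) + C(20,8)
     = 1 + 20 + 190 + 1140 + 4845 + 15504 + 38760 + 77520 + 125970
     = 263950.

263950


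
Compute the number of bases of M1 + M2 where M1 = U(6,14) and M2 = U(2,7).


Bases of a direct sum M1 + M2: |B| = |B(M1)| * |B(M2)|.
|B(U(6,14))| = C(14,6) = 3003.
|B(U(2,7))| = C(7,2) = 21.
Total bases = 3003 * 21 = 63063.

63063


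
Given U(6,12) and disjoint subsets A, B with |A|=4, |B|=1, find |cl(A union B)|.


|A union B| = 4 + 1 = 5 (disjoint).
In U(6,12), cl(S) = S if |S| < 6, else cl(S) = E.
Since 5 < 6, cl(A union B) = A union B.
|cl(A union B)| = 5.

5


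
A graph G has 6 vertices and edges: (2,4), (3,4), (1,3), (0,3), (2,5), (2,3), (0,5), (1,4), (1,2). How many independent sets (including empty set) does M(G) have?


An independent set in a graphic matroid is an acyclic edge subset.
G has 6 vertices and 9 edges.
Enumerate all 2^9 = 512 subsets, checking for acyclicity.
Total independent sets = 280.

280


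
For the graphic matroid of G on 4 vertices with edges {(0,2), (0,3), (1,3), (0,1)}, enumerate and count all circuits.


A circuit in a graphic matroid = edge set of a simple cycle.
G has 4 vertices and 4 edges.
Enumerating all minimal edge subsets forming cycles...
Total circuits found: 1.

1


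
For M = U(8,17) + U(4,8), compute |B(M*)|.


(M1+M2)* = M1* + M2*.
M1* = U(9,17), bases: C(17,9) = 24310.
M2* = U(4,8), bases: C(8,4) = 70.
|B(M*)| = 24310 * 70 = 1701700.

1701700


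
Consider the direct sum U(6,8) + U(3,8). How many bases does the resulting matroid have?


Bases of a direct sum M1 + M2: |B| = |B(M1)| * |B(M2)|.
|B(U(6,8))| = C(8,6) = 28.
|B(U(3,8))| = C(8,3) = 56.
Total bases = 28 * 56 = 1568.

1568


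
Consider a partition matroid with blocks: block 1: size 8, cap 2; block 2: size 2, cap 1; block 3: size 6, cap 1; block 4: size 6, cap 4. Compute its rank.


Rank of a partition matroid = sum of min(|Si|, ci) for each block.
= min(8,2) + min(2,1) + min(6,1) + min(6,4)
= 2 + 1 + 1 + 4
= 8.

8


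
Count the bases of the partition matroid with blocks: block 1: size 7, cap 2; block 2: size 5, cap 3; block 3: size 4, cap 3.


A basis picks exactly ci elements from block i.
Number of bases = product of C(|Si|, ci).
= C(7,2) * C(5,3) * C(4,3)
= 21 * 10 * 4
= 840.

840


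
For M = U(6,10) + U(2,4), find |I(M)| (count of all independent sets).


For a direct sum, |I(M1+M2)| = |I(M1)| * |I(M2)|.
|I(U(6,10))| = sum C(10,k) for k=0..6 = 848.
|I(U(2,4))| = sum C(4,k) for k=0..2 = 11.
Total = 848 * 11 = 9328.

9328


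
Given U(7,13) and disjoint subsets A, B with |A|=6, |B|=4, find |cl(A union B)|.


|A union B| = 6 + 4 = 10 (disjoint).
In U(7,13), cl(S) = S if |S| < 7, else cl(S) = E.
Since 10 >= 7, cl(A union B) = E.
|cl(A union B)| = 13.

13


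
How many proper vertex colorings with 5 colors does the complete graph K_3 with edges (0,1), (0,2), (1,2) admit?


P(K_3, k) = k(k-1)(k-2)...(k-2).
P(5) = (5) * (4) * (3) = 60.

60


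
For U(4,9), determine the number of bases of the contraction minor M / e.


Contracting e from U(4,9) gives U(3,8).
Bases of U(3,8) = C(8,3) = 8! / (3! * 5!) = 56.

56


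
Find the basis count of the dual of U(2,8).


The dual of U(r,n) is U(n-r, n) = U(6,8).
Bases of U(6,8) are all (6)-element subsets.
|B(M*)| = C(8,6) = 28.

28


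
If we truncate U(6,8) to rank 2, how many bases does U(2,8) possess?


Truncating U(6,8) to rank 2 gives U(2,8).
Bases of U(2,8) are all 2-element subsets of 8 elements.
Number of bases = C(8,2) = (8 * 7) / (1 * 2) = 28.

28


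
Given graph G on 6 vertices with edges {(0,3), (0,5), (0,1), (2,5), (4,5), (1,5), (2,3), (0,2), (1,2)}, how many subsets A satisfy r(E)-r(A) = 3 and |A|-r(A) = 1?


R(x,y) = sum over A in 2^E of x^(r(E)-r(A)) * y^(|A|-r(A)).
G has 6 vertices, 9 edges. r(E) = 5.
Enumerate all 2^9 = 512 subsets.
Count subsets with r(E)-r(A)=3 and |A|-r(A)=1: 5.

5


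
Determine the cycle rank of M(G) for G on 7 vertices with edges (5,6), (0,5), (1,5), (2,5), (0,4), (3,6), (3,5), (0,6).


Cycle rank (nullity) = |E| - r(M) = |E| - (|V| - c).
|E| = 8, |V| = 7, c = 1.
Nullity = 8 - (7 - 1) = 8 - 6 = 2.

2


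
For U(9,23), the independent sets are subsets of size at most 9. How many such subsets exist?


Independent sets of U(9,23) are all subsets of size <= 9.
Count = (23 choose 0) + (23 choose 1) + (23 choose 2) + (23 choose 3) + (23 choose 4) + (23 choose 5) + (23 choose 6) + (23 choose 7) + (23 choose 8) + (23 choose 9)
     = 1 + 23 + 253 + 1771 + 8855 + 33649 + 100947 + 245157 + 490314 + 817190
     = 1698160.

1698160


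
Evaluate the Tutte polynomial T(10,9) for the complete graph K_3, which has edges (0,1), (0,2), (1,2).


T(K_3; x,y) = x^2 + x + y.
T(10,9) = 100 + 10 + 9 = 119.

119


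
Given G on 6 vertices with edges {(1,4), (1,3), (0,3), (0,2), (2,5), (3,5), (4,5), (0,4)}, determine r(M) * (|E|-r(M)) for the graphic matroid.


r(M) = |V| - c = 6 - 1 = 5.
nullity = |E| - r(M) = 8 - 5 = 3.
Product = 5 * 3 = 15.

15


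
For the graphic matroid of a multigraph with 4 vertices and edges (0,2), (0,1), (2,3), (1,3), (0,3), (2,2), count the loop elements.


In a graphic matroid, a loop is a self-loop edge (u,u) with rank 0.
Examining all 6 edges for self-loops...
Self-loops found: (2,2)
Number of loops = 1.

1


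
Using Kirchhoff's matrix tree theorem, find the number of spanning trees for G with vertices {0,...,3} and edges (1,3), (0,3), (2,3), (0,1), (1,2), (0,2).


By Kirchhoff's matrix tree theorem, the number of spanning trees equals
the determinant of any cofactor of the Laplacian matrix L.
G has 4 vertices and 6 edges.
Computing the (3 x 3) cofactor determinant gives 16.

16


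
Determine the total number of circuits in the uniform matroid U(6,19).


In U(6,19), circuits are the (7)-element subsets.
Any set of 7 elements is dependent, and removing any one element gives
an independent set of size 6, so it is a minimal dependent set.
Number of circuits = (19 choose 7) = 50388.

50388


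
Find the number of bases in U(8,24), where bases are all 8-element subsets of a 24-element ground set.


Bases of U(8,24) are all 8-element subsets of the 24-element ground set.
Number of bases = C(24,8).
(24 choose 8) = 735471.

735471


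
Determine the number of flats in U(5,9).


Flats of U(5,9): every subset of size < 5 is a flat, plus E itself.
Count = (9 choose 0) + (9 choose 1) + (9 choose 2) + (9 choose 3) + (9 choose 4) + 1
     = 1 + 9 + 36 + 84 + 126 + 1
     = 257.

257


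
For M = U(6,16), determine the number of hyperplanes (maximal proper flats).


Hyperplanes of U(6,16) are flats of rank 5.
In a uniform matroid, these are exactly the (5)-element subsets.
Count = C(16,5) = 4368.

4368


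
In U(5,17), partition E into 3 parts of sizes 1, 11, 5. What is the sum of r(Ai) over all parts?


r(Ai) = min(|Ai|, 5) for each part.
Sum = min(1,5) + min(11,5) + min(5,5)
    = 1 + 5 + 5
    = 11.

11


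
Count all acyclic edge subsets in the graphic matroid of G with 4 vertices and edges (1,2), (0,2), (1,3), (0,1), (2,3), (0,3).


An independent set in a graphic matroid is an acyclic edge subset.
G has 4 vertices and 6 edges.
Enumerate all 2^6 = 64 subsets, checking for acyclicity.
Total independent sets = 38.

38


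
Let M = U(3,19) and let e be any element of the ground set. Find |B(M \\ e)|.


Deleting e from U(3,19) gives U(3,18) since n > r.
Bases of U(3,18) = (18 choose 3) = 816.

816


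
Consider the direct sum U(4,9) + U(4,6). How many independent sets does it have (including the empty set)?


For a direct sum, |I(M1+M2)| = |I(M1)| * |I(M2)|.
|I(U(4,9))| = sum C(9,k) for k=0..4 = 256.
|I(U(4,6))| = sum C(6,k) for k=0..4 = 57.
Total = 256 * 57 = 14592.

14592


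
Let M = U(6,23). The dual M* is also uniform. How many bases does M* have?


The dual of U(r,n) is U(n-r, n) = U(17,23).
Bases of U(17,23) are all (17)-element subsets.
|B(M*)| = C(23,17) = 100947.

100947


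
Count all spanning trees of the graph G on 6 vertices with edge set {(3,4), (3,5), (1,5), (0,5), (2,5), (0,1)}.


By Kirchhoff's matrix tree theorem, the number of spanning trees equals
the determinant of any cofactor of the Laplacian matrix L.
G has 6 vertices and 6 edges.
Computing the (5 x 5) cofactor determinant gives 3.

3


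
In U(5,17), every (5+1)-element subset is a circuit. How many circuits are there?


In U(5,17), circuits are the (6)-element subsets.
Any set of 6 elements is dependent, and removing any one element gives
an independent set of size 5, so it is a minimal dependent set.
Number of circuits = C(17,6) = 17! / (6! * 11!) = 12376.

12376


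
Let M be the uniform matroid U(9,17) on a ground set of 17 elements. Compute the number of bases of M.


Bases of U(9,17) are all 9-element subsets of the 17-element ground set.
Number of bases = C(17,9).
C(17,9) = 17! / (9! * 8!) = 24310.

24310


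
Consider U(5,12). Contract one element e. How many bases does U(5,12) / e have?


Contracting e from U(5,12) gives U(4,11).
Bases of U(4,11) = (11 choose 4) = 330.

330


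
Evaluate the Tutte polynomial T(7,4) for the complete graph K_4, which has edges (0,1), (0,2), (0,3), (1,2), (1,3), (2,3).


T(K_4; x,y) = x^3 + 3x^2 + 4xy + 2x + y^3 + 3y^2 + 2y.
Substituting x=7, y=4:
= 343 + 147 + 112 + 14 + 64 + 48 + 8
= 736.

736


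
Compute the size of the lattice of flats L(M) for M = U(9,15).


Flats of U(9,15): every subset of size < 9 is a flat, plus E itself.
Count = (15 choose 0) + (15 choose 1) + (15 choose 2) + (15 choose 3) + (15 choose 4) + (15 choose 5) + (15 choose 6) + (15 choose 7) + (15 choose 8) + 1
     = 1 + 15 + 105 + 455 + 1365 + 3003 + 5005 + 6435 + 6435 + 1
     = 22820.

22820


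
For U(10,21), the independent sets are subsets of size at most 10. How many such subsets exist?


Independent sets of U(10,21) are all subsets of size <= 10.
Count = (21 choose 0) + (21 choose 1) + (21 choose 2) + (21 choose 3) + (21 choose 4) + (21 choose 5) + (21 choose 6) + (21 choose 7) + (21 choose 8) + (21 choose 9) + (21 choose 10)
     = 1 + 21 + 210 + 1330 + 5985 + 20349 + 54264 + 116280 + 203490 + 293930 + 352716
     = 1048576.

1048576


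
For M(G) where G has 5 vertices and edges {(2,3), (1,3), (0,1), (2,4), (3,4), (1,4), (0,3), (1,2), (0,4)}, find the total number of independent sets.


An independent set in a graphic matroid is an acyclic edge subset.
G has 5 vertices and 9 edges.
Enumerate all 2^9 = 512 subsets, checking for acyclicity.
Total independent sets = 198.

198


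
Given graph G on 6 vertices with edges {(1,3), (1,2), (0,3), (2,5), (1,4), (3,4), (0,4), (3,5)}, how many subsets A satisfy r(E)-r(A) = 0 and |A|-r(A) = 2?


R(x,y) = sum over A in 2^E of x^(r(E)-r(A)) * y^(|A|-r(A)).
G has 6 vertices, 8 edges. r(E) = 5.
Enumerate all 2^8 = 256 subsets.
Count subsets with r(E)-r(A)=0 and |A|-r(A)=2: 8.

8


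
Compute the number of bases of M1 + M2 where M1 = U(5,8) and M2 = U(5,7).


Bases of a direct sum M1 + M2: |B| = |B(M1)| * |B(M2)|.
|B(U(5,8))| = C(8,5) = 56.
|B(U(5,7))| = C(7,5) = 21.
Total bases = 56 * 21 = 1176.

1176


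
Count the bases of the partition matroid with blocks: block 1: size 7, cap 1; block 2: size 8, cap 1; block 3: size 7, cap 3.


A basis picks exactly ci elements from block i.
Number of bases = product of C(|Si|, ci).
= C(7,1) * C(8,1) * C(7,3)
= 7 * 8 * 35
= 1960.

1960


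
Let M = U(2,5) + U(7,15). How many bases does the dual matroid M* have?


(M1+M2)* = M1* + M2*.
M1* = U(3,5), bases: C(5,3) = 10.
M2* = U(8,15), bases: C(15,8) = 6435.
|B(M*)| = 10 * 6435 = 64350.

64350


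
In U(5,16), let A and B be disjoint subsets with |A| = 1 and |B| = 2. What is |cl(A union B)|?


|A union B| = 1 + 2 = 3 (disjoint).
In U(5,16), cl(S) = S if |S| < 5, else cl(S) = E.
Since 3 < 5, cl(A union B) = A union B.
|cl(A union B)| = 3.

3


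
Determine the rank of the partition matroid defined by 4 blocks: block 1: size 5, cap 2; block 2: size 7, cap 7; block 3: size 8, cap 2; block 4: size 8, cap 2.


Rank of a partition matroid = sum of min(|Si|, ci) for each block.
= min(5,2) + min(7,7) + min(8,2) + min(8,2)
= 2 + 7 + 2 + 2
= 13.

13


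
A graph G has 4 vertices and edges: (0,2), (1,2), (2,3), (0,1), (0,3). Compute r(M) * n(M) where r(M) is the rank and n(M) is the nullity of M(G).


r(M) = |V| - c = 4 - 1 = 3.
nullity = |E| - r(M) = 5 - 3 = 2.
Product = 3 * 2 = 6.

6


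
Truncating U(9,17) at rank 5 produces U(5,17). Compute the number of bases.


Truncating U(9,17) to rank 5 gives U(5,17).
Bases of U(5,17) are all 5-element subsets of 17 elements.
Number of bases = (17 choose 5) = 6188.

6188


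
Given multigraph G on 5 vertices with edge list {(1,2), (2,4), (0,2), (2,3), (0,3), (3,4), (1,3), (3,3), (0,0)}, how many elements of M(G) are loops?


In a graphic matroid, a loop is a self-loop edge (u,u) with rank 0.
Examining all 9 edges for self-loops...
Self-loops found: (3,3), (0,0)
Number of loops = 2.

2


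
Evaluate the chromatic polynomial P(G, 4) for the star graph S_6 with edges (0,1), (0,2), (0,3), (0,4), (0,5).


P(tree, k) = k * (k-1)^(5) for any tree on 6 vertices.
P(4) = 4 * 3^5 = 4 * 243 = 972.

972


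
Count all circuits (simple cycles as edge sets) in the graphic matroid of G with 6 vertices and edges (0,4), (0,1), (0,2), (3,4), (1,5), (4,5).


A circuit in a graphic matroid = edge set of a simple cycle.
G has 6 vertices and 6 edges.
Enumerating all minimal edge subsets forming cycles...
Total circuits found: 1.

1


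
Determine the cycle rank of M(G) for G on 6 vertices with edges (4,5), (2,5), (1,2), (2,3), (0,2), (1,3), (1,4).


Cycle rank (nullity) = |E| - r(M) = |E| - (|V| - c).
|E| = 7, |V| = 6, c = 1.
Nullity = 7 - (6 - 1) = 7 - 5 = 2.

2


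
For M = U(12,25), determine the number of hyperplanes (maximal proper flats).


Hyperplanes of U(12,25) are flats of rank 11.
In a uniform matroid, these are exactly the (11)-element subsets.
Count = (25 choose 11) = 4457400.

4457400
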